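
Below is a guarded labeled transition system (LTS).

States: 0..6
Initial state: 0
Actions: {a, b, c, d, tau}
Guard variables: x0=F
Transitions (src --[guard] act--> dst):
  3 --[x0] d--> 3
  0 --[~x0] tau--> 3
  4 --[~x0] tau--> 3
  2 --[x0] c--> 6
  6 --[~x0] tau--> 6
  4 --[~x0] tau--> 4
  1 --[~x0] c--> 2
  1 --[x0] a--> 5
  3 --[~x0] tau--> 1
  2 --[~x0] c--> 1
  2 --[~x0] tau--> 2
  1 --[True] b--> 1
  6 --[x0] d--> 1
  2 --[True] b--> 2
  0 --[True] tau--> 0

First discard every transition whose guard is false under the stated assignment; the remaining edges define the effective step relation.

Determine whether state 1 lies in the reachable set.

Guard filter leaves 11 enabled edge(s).
Layer 0: {0}
Layer 1: {3}  total {0,3}
Layer 2: {1}  total {0,1,3}
Layer 3: {2}  total {0,1,2,3}
R = {0,1,2,3}
trace reaching 1: tau·tau

Answer: REACHABLE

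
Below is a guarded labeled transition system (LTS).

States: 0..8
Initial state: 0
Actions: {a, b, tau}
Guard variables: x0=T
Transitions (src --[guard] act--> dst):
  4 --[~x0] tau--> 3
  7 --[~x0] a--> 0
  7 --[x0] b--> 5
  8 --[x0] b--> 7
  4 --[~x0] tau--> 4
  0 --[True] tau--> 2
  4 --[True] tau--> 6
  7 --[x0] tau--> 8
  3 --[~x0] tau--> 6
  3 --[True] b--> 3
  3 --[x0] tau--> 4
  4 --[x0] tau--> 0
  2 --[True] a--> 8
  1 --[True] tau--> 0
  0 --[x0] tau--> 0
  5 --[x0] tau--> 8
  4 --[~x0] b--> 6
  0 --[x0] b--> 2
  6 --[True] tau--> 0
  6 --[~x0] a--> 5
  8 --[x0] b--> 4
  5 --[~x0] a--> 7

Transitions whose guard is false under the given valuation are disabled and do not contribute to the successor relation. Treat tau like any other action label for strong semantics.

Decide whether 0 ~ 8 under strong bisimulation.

Answer: NOT BISIMILAR

Trace:
Refine partition for ~:
  π0 = {{0,1,2,3,4,5,6,7,8}}
  π1 = {{0,3,7},{1,4,5,6},{2},{8}}
  π2 = {{0},{1,6},{2},{3},{4},{5},{7},{8}}
Fixed point at round 3; 8 class(es).
[0]={0}  [8]={8}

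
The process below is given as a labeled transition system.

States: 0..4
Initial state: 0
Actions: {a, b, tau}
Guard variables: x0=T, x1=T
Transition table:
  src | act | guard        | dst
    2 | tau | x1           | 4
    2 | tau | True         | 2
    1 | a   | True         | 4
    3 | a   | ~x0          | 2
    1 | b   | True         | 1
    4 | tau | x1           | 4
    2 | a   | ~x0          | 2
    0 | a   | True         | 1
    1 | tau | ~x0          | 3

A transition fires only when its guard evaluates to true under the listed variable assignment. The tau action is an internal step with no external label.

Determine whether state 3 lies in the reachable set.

Answer: UNREACHABLE

Trace:
Guard filter leaves 6 enabled edge(s).
L0 = {0}
L1 = {1}  total {0,1}
L2 = {4}  total {0,1,4}
R = {0,1,4}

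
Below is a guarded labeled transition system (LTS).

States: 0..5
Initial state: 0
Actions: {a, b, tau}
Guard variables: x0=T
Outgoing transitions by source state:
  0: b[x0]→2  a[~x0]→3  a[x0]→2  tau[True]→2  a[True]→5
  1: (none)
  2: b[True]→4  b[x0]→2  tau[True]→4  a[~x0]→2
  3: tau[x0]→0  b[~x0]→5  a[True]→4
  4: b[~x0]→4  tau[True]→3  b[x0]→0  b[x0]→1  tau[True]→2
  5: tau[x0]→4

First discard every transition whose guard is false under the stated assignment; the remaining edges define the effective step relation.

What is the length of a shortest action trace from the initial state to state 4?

Answer: 2

Trace:
Breadth-first toward 4:
  Layer 0: {0}
  Layer 1: {2,5}
  Layer 2: {4}
4 enters at depth 2; path a·b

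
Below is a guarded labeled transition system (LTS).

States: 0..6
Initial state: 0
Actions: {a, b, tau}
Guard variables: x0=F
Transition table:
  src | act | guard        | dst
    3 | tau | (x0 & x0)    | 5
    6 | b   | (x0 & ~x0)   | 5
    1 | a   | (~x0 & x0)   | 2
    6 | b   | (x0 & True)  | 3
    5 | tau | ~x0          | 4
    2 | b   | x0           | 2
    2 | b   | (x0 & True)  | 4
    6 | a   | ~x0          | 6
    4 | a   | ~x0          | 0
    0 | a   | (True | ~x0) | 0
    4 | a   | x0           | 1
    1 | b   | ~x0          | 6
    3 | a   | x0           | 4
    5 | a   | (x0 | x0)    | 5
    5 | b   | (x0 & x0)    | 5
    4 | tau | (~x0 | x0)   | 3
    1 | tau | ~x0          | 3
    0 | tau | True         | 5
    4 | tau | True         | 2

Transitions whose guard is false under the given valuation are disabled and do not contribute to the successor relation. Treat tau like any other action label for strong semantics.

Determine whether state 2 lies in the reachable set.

Answer: REACHABLE

Working:
Guard filter leaves 9 enabled edge(s).
L0 = {0}
L1 = {5}  now seen {0,5}
L2 = {4}  now seen {0,4,5}
L3 = {2,3}  now seen {0,2,3,4,5}
Reachable = {0,2,3,4,5}
witness 2: tau·tau·tau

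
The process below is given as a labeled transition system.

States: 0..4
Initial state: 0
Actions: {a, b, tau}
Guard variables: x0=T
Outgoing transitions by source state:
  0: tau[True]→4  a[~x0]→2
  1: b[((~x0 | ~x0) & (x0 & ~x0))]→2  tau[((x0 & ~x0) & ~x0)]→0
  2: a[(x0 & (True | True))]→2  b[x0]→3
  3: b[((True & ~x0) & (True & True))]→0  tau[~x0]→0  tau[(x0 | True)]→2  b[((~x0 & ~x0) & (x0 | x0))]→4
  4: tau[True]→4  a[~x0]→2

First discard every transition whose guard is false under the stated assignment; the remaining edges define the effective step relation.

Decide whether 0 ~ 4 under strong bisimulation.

Answer: BISIMILAR

Trace:
Bisimulation quotient by refinement:
  π0 = {{0,1,2,3,4}}
  π1 = {{0,3,4},{1},{2}}
  π2 = {{0,4},{1},{2},{3}}
stable after 3 split(s): 4 block(s)
[0]={0,4}  [4]={0,4}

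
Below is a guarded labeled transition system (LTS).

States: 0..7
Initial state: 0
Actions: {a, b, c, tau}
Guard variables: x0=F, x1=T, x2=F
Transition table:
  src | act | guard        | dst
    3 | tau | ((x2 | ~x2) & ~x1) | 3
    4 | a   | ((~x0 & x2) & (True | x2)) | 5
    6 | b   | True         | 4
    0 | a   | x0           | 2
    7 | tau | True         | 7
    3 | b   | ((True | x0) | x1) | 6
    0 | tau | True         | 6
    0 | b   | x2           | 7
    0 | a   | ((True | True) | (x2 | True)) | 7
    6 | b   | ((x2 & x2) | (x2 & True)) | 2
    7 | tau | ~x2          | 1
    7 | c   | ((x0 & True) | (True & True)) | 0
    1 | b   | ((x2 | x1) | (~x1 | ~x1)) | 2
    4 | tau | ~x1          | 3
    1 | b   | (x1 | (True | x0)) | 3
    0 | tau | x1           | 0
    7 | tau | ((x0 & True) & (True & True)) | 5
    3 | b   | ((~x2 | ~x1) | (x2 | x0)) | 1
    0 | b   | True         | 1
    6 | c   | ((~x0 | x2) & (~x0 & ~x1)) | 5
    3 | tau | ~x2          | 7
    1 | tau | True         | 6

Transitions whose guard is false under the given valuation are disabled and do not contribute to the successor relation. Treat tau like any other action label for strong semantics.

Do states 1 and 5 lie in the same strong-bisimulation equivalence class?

Answer: NOT BISIMILAR

Trace:
Bisimulation quotient by refinement:
  P[0] = {{0,1,2,3,4,5,6,7}}
  P[1] = {{0},{1,3},{2,4,5},{6},{7}}
  P[2] = {{0},{1},{2,4,5},{3},{6},{7}}
6 equivalence class(es) (converged in 3)
1∈{1}, 5∈{2,4,5}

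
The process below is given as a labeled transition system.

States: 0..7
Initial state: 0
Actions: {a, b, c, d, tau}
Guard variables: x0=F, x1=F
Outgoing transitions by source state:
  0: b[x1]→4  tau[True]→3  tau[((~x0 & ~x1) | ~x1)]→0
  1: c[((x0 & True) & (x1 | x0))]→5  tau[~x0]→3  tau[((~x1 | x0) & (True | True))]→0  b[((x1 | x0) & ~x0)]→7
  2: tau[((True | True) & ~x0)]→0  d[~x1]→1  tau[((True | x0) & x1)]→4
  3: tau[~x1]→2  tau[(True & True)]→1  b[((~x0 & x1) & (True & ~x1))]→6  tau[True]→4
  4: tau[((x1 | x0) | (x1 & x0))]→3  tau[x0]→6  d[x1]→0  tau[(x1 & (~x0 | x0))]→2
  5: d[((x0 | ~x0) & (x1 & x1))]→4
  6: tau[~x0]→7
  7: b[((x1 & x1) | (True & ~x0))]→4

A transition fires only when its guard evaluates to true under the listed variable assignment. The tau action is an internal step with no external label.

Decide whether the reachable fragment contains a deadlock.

Answer: DEADLOCK at state 4

Analysis:
Reach set: {0,1,2,3,4}
  0: tau→0  tau→3  [deg 2]
  1: tau→0  tau→3  [deg 2]
  2: d→1  tau→0  [deg 2]
  3: tau→1  tau→2  tau→4  [deg 3]
  4: ∅  [no exit]
witness 4: tau·tau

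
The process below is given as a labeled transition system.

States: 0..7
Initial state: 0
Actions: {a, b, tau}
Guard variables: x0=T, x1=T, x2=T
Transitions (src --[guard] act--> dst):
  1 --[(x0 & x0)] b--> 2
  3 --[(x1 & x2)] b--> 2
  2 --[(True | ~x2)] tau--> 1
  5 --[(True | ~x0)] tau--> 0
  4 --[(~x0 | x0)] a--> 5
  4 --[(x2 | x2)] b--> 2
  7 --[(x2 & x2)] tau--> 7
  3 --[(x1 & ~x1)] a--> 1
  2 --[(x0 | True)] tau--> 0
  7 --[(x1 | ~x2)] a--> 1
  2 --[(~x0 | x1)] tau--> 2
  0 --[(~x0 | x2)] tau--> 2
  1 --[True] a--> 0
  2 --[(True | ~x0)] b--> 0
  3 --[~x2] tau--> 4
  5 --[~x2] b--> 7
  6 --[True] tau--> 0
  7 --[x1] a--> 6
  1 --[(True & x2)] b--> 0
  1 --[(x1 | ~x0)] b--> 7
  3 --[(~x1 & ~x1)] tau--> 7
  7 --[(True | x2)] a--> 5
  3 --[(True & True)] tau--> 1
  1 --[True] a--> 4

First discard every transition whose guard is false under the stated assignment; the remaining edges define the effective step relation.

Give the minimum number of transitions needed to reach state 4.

Answer: 3

Trace:
Layered search for 4:
  Layer 0: {0}
  Layer 1: {2}
  Layer 2: {1}
  Layer 3: {4,7}
depth(4)=3, e.g. tau·tau·a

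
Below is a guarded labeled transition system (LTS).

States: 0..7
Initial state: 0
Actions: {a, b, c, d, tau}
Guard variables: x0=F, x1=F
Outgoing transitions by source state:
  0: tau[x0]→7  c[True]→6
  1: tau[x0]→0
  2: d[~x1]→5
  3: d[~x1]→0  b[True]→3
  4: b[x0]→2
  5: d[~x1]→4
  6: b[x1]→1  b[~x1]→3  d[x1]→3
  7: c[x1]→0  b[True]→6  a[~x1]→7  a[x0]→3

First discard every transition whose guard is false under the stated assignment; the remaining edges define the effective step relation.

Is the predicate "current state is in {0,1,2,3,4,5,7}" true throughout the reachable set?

Safe = {0,1,2,3,4,5,7}
R = {0,3,6}
  0: ok
  3: ok
  6: outside
reach 6 via c — violates

Answer: INVARIANT VIOLATED at state 6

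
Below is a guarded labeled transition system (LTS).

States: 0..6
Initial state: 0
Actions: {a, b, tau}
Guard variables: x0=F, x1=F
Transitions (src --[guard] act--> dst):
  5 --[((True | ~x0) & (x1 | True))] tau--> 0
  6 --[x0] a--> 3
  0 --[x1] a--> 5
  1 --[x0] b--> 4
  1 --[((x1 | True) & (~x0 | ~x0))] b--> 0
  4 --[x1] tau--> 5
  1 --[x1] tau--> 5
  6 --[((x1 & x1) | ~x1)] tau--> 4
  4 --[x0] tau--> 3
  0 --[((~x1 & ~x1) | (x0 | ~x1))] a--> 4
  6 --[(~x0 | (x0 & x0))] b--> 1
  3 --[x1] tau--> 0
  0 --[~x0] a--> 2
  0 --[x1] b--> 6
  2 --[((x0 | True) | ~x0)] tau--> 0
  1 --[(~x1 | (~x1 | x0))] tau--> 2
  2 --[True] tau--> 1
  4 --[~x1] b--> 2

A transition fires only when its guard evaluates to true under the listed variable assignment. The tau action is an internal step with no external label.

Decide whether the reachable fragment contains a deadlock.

R = {0,1,2,4}
  0: a→2  a→4  [2 out]
  1: b→0  tau→2  [2 out]
  2: tau→0  tau→1  [2 out]
  4: b→2  [1 out]

Answer: DEADLOCK-FREE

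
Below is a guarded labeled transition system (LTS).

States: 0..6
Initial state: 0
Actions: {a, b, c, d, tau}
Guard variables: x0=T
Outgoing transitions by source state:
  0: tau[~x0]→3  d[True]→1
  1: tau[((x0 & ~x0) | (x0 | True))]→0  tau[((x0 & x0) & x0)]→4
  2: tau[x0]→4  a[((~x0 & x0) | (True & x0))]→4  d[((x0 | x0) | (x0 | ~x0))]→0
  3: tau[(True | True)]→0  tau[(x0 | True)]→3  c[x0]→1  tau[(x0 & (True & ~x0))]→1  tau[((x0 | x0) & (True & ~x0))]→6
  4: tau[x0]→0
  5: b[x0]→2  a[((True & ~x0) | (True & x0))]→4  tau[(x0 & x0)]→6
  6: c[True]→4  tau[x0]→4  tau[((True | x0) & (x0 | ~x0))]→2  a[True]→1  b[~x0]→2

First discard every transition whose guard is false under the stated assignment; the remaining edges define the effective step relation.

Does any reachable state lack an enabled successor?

Answer: DEADLOCK-FREE

Working:
Reach set: {0,1,4}
  0: d→1  [1 out]
  1: tau→0  tau→4  [2 out]
  4: tau→0  [1 out]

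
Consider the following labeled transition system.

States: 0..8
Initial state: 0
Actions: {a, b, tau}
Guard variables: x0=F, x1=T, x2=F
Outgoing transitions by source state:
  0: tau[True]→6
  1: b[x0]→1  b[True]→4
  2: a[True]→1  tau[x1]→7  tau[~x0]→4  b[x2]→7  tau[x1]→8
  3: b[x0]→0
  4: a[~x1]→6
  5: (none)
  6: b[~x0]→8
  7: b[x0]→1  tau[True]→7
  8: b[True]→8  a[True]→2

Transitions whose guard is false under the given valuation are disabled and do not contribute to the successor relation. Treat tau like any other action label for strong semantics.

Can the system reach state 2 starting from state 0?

Guard filter leaves 10 enabled edge(s).
depth 0: {0}
depth 1: {6}  now seen {0,6}
depth 2: {8}  now seen {0,6,8}
depth 3: {2}  now seen {0,2,6,8}
depth 4: {1,4,7}  now seen {0,1,2,4,6,7,8}
R = {0,1,2,4,6,7,8}
Path to 2: tau·b·a

Answer: REACHABLE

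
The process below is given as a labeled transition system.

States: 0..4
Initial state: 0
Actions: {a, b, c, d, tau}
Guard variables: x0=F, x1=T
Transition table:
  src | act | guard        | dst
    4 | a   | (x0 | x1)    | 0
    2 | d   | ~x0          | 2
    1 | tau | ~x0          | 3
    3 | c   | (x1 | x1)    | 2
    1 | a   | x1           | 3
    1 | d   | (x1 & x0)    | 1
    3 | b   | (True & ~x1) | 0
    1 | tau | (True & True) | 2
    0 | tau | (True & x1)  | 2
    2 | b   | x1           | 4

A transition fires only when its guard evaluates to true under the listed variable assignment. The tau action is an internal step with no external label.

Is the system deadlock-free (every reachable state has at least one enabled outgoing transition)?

Answer: DEADLOCK-FREE

Working:
Reachable = {0,2,4}
  0: tau→2  [1 exit(s)]
  2: b→4  d→2  [2 exit(s)]
  4: a→0  [1 exit(s)]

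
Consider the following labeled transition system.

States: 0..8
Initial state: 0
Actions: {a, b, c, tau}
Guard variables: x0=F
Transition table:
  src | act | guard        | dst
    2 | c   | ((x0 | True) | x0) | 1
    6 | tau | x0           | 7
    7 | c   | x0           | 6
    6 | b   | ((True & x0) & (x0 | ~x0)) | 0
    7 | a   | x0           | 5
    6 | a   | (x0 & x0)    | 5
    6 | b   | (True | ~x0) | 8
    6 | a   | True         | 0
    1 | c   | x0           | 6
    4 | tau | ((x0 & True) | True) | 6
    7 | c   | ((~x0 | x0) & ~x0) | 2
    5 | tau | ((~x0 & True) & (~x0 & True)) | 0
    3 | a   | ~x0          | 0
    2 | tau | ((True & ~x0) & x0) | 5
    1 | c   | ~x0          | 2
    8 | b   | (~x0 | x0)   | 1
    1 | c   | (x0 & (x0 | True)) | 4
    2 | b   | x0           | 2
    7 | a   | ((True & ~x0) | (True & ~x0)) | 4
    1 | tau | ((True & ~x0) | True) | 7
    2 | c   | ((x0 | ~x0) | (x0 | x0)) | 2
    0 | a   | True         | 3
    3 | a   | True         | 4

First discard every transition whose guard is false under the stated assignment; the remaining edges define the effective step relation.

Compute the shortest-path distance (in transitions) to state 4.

BFS to 4:
  L0 = {0}
  L1 = {3}
  L2 = {4}
depth(4)=2, e.g. a·a

Answer: 2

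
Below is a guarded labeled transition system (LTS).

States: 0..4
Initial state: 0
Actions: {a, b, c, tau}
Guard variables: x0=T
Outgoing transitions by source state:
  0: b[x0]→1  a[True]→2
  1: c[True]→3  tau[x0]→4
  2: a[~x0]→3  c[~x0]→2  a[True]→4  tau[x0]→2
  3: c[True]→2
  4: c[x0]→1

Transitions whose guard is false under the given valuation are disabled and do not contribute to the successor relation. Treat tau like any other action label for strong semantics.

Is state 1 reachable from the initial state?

8 transition(s) survive guard evaluation.
Layer 0: {0}
Layer 1: {1,2}  total {0,1,2}
Layer 2: {3,4}  total {0,1,2,3,4}
R = {0,1,2,3,4}
trace reaching 1: b

Answer: REACHABLE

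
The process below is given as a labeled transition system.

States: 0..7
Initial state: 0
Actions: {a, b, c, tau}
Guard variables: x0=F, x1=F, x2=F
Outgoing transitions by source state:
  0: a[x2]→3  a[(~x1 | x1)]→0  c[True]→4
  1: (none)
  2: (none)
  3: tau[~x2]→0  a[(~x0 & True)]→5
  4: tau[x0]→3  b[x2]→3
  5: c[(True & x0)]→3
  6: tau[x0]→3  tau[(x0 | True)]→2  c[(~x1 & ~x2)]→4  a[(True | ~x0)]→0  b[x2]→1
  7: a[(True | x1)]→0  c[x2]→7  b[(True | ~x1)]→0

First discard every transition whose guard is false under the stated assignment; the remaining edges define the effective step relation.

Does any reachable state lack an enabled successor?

Reach set: {0,4}
  0: a→0  c→4  [2 exit(s)]
  4: ∅  [deadlock]
trace reaching 4: c

Answer: DEADLOCK at state 4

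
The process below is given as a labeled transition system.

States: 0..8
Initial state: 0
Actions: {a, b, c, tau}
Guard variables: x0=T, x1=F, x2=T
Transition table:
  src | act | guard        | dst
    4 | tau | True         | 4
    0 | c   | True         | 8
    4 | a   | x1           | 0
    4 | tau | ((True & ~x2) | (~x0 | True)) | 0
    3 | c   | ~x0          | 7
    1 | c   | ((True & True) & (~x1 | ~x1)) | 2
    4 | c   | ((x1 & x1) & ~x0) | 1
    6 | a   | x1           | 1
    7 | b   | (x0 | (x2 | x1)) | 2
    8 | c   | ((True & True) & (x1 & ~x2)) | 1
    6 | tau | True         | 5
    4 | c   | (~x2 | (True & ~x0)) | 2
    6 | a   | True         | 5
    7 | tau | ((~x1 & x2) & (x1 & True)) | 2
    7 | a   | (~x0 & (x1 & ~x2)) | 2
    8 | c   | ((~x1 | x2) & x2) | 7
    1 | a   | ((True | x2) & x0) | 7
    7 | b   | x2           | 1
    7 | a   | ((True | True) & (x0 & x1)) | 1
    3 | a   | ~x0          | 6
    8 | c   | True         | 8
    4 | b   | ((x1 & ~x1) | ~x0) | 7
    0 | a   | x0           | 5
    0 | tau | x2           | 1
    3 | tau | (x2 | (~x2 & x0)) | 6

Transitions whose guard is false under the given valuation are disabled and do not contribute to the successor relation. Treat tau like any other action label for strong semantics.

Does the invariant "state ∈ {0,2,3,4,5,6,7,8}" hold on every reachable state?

Safe = {0,2,3,4,5,6,7,8}
Reachable = {0,1,2,5,7,8}
  0: ✓
  1: outside
  2: ✓
  5: ✓
  7: ✓
  8: ✓
counterexample path to 1: tau

Answer: INVARIANT VIOLATED at state 1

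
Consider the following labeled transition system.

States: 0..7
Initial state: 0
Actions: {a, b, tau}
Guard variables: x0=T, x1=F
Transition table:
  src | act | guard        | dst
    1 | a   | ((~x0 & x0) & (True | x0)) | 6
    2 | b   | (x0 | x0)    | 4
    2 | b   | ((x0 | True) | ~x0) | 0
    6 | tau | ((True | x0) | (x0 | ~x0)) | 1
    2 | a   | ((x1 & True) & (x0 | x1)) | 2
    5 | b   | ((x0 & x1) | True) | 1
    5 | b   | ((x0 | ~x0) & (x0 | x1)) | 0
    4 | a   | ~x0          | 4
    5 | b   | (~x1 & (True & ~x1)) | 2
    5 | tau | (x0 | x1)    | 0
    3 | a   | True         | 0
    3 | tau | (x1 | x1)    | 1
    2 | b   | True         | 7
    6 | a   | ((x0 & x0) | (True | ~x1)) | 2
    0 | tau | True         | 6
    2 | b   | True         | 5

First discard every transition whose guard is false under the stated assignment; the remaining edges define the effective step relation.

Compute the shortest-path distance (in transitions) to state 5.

BFS to 5:
  depth 0: {0}
  depth 1: {6}
  depth 2: {1,2}
  depth 3: {4,5,7}
first hit 5 at d=3 via tau·a·b

Answer: 3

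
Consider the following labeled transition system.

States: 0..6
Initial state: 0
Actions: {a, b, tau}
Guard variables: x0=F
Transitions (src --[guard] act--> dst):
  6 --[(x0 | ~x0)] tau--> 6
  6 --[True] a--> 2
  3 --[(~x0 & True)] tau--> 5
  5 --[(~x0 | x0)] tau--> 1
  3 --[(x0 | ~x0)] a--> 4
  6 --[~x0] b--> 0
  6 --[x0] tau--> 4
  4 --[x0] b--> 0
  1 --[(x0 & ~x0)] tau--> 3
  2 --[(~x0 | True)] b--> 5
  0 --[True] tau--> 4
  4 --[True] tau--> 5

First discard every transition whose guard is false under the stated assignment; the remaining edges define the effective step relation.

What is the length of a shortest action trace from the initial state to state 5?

BFS to 5:
  L0 = {0}
  L1 = {4}
  L2 = {5}
first hit 5 at d=2 via tau·tau

Answer: 2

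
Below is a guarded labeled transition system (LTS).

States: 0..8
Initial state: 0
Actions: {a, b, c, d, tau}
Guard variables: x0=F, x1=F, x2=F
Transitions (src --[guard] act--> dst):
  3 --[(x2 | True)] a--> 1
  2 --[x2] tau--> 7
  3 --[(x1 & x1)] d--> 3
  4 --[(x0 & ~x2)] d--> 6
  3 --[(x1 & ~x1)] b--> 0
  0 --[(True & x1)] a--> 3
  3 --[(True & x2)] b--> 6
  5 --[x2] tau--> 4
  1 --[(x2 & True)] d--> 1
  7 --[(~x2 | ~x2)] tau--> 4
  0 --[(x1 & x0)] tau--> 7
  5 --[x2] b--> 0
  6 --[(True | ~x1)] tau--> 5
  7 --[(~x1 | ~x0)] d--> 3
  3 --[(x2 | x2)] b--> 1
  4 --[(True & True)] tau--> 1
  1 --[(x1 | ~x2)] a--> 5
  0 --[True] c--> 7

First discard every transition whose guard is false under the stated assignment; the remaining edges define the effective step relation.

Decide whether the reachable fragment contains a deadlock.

Reach set: {0,1,3,4,5,7}
  0: c→7  [deg 1]
  1: a→5  [deg 1]
  3: a→1  [deg 1]
  4: tau→1  [deg 1]
  5: ∅  [deadlock]
  7: d→3  tau→4  [deg 2]
witness 5: c·tau·tau·a

Answer: DEADLOCK at state 5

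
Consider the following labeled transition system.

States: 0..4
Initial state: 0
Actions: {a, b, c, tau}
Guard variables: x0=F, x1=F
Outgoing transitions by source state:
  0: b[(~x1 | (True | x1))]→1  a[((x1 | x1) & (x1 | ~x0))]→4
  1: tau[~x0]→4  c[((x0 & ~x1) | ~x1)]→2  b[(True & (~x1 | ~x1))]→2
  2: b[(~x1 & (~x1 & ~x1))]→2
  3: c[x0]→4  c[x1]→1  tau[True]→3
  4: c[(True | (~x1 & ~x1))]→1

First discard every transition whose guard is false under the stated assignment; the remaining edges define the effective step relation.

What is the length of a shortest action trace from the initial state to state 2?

Breadth-first toward 2:
  L0 = {0}
  L1 = {1}
  L2 = {2,4}
depth(2)=2, e.g. b·b

Answer: 2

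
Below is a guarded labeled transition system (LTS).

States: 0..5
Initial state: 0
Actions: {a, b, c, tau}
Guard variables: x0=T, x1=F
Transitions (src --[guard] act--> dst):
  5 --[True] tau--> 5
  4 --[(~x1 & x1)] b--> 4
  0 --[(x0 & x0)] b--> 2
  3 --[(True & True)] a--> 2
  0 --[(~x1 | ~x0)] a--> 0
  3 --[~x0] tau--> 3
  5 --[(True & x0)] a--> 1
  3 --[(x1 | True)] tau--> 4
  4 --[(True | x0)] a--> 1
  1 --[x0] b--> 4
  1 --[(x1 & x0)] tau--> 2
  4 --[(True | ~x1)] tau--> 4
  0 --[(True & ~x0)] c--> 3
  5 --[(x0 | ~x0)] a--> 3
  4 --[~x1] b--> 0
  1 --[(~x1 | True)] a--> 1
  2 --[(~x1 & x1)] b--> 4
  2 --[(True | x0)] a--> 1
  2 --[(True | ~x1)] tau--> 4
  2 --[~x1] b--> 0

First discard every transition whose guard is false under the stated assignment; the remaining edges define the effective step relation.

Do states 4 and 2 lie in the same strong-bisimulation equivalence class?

Bisimulation quotient by refinement:
  π0 = {{0,1,2,3,4,5}}
  π1 = {{0,1},{2,4},{3,5}}
  π2 = {{0,1},{2,4},{3},{5}}
stable after 3 split(s): 4 block(s)
4∈{2,4}, 2∈{2,4}

Answer: BISIMILAR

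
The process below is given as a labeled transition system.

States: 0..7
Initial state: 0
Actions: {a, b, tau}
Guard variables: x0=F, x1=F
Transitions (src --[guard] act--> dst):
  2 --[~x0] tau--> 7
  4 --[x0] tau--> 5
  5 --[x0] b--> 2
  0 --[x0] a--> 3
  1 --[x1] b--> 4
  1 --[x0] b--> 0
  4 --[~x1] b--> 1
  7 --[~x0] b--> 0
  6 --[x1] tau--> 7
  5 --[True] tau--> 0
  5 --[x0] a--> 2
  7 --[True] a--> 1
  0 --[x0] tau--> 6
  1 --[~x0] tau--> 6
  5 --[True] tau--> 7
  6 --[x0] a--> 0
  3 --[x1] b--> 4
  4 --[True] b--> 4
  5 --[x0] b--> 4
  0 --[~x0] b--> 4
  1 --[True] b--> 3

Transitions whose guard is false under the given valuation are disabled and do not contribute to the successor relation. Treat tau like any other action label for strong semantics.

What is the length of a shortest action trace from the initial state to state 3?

Answer: 3

Analysis:
Layered search for 3:
  L0 = {0}
  L1 = {4}
  L2 = {1}
  L3 = {3,6}
depth(3)=3, e.g. b·b·b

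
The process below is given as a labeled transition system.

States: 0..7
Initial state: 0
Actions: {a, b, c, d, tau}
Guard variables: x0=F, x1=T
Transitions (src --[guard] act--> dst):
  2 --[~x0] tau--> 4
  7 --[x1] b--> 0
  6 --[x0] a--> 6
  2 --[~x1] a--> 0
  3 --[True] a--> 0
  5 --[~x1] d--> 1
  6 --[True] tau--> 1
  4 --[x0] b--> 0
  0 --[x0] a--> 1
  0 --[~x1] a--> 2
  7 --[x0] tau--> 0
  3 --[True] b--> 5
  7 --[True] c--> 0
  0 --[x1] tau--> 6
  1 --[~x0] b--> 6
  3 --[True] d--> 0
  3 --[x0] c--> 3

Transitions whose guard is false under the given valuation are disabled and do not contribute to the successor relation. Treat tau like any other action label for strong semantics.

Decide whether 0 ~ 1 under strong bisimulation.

Refine partition for ~:
  π0 = {{0,1,2,3,4,5,6,7}}
  π1 = {{0,2,6},{1},{3},{4,5},{7}}
  π2 = {{0},{1},{2},{3},{4,5},{6},{7}}
Fixed point at round 3; 7 class(es).
0∈{0}, 1∈{1}

Answer: NOT BISIMILAR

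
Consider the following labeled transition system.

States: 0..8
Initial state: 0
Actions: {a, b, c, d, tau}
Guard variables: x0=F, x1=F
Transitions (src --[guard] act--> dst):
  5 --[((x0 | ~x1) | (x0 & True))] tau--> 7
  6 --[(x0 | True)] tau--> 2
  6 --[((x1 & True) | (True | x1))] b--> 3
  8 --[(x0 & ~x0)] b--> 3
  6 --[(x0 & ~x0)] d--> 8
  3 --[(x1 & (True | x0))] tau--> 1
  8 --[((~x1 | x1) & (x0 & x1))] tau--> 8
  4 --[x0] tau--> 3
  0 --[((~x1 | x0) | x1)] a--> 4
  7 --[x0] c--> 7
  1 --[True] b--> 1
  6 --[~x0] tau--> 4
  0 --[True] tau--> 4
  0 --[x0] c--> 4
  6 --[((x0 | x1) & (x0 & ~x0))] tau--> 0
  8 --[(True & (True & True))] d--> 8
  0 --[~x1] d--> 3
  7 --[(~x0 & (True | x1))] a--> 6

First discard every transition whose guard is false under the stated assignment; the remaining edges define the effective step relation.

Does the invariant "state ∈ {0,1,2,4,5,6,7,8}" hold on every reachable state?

Inv-set: {0,1,2,4,5,6,7,8}
Reach set: {0,3,4}
  0: ok
  3: ✗ unsafe
  4: ok
counterexample path to 3: d

Answer: INVARIANT VIOLATED at state 3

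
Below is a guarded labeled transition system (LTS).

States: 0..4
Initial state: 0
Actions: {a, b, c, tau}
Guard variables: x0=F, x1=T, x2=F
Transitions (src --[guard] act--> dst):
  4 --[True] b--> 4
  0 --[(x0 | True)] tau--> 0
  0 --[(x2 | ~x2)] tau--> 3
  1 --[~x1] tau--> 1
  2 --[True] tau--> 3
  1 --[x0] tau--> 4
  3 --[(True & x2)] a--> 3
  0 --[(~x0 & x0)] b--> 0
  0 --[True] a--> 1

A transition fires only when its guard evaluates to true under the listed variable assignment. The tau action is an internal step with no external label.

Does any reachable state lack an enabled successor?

Answer: DEADLOCK at state 1

Trace:
Reach set: {0,1,3}
  0: a→1  tau→0  tau→3  [3 exit(s)]
  1: ∅  [STUCK]
  3: ∅  [STUCK]
Path to 1: a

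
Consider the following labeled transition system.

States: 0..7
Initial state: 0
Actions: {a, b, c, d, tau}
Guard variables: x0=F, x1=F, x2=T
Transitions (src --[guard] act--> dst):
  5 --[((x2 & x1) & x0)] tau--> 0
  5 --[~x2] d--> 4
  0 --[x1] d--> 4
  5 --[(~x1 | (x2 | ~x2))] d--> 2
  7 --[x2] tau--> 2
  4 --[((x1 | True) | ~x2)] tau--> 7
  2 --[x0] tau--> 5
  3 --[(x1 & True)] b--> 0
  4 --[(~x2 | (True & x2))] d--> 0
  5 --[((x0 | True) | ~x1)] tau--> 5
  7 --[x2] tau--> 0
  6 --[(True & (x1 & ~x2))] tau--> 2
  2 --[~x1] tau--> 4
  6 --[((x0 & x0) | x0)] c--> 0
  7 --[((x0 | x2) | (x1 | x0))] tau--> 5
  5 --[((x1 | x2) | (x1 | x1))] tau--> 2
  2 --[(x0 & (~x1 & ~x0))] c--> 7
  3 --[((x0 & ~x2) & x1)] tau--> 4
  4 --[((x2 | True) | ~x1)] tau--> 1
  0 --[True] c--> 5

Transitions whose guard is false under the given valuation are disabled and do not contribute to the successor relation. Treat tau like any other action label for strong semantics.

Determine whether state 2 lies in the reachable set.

Guard filter leaves 11 enabled edge(s).
depth 0: {0}
depth 1: {5}  now seen {0,5}
depth 2: {2}  now seen {0,2,5}
depth 3: {4}  now seen {0,2,4,5}
depth 4: {1,7}  now seen {0,1,2,4,5,7}
Reachable = {0,1,2,4,5,7}
Path to 2: c·d

Answer: REACHABLE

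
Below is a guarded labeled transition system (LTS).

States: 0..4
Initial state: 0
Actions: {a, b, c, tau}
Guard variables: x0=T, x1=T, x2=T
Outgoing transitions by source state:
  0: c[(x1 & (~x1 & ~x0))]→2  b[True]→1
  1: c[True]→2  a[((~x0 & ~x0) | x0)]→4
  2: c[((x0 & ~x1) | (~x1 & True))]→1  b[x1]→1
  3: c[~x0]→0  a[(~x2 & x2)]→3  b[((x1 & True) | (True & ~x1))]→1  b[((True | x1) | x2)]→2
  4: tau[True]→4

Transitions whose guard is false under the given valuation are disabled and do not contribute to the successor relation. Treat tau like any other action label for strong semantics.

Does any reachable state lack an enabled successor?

R = {0,1,2,4}
  0: b→1  [1 exit(s)]
  1: a→4  c→2  [2 exit(s)]
  2: b→1  [1 exit(s)]
  4: tau→4  [1 exit(s)]

Answer: DEADLOCK-FREE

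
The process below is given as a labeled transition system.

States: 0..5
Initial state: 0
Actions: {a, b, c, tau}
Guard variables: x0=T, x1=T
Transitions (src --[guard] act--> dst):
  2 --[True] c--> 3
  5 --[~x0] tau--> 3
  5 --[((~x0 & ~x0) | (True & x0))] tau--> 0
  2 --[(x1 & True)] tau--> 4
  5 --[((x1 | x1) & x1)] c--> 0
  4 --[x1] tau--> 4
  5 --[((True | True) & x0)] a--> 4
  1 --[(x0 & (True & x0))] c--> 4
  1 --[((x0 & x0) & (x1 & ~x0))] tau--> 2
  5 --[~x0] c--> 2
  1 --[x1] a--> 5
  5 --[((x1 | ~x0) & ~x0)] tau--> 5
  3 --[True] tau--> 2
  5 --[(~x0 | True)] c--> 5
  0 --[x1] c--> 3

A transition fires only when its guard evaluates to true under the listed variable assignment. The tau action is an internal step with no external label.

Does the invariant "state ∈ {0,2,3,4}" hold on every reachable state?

Answer: INVARIANT HOLDS

Trace:
Allowed set {0,2,3,4}
Reachable = {0,2,3,4}
  0: ✓
  2: ✓
  3: ✓
  4: ✓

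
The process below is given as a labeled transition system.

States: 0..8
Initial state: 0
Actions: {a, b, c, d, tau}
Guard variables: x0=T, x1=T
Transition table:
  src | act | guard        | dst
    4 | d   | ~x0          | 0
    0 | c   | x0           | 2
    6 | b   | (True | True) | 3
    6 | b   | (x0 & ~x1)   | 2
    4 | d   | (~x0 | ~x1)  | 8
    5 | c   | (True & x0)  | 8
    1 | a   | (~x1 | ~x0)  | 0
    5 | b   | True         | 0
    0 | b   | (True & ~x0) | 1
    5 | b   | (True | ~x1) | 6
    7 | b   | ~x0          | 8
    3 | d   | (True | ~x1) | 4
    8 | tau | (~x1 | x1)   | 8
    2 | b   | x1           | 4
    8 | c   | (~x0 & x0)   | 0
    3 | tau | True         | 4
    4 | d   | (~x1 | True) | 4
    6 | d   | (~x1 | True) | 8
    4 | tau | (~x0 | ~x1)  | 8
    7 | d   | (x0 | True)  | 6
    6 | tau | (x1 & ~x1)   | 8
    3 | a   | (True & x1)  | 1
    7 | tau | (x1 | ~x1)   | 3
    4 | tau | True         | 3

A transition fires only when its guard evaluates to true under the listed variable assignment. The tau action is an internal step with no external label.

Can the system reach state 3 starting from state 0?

After dropping false guards: 15 live edges.
L0 = {0}
L1 = {2}  total {0,2}
L2 = {4}  total {0,2,4}
L3 = {3}  total {0,2,3,4}
L4 = {1}  total {0,1,2,3,4}
Reachable = {0,1,2,3,4}
witness 3: c·b·tau

Answer: REACHABLE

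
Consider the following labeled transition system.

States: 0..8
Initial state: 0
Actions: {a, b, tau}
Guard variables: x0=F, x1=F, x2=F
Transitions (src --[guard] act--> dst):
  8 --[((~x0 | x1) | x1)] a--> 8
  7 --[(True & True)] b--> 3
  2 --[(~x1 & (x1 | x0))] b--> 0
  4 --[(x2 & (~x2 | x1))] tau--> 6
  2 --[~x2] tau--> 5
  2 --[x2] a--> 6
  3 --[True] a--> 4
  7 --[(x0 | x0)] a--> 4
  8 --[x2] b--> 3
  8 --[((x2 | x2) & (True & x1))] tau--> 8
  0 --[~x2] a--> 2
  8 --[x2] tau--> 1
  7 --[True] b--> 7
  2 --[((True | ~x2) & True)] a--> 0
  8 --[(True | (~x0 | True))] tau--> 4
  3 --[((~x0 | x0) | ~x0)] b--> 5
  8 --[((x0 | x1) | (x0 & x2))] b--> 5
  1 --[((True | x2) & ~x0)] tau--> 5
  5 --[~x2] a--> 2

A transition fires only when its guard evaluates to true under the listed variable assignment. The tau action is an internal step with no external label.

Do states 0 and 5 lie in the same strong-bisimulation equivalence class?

Bisimulation quotient by refinement:
  round 0: {{0,1,2,3,4,5,6,7,8}}
  round 1: {{0,5},{1},{2,8},{3},{4,6},{7}}
  round 2: {{0,5},{1},{2},{3},{4,6},{7},{8}}
7 equivalence class(es) (converged in 3)
class of 0: {0,5}; class of 5: {0,5}

Answer: BISIMILAR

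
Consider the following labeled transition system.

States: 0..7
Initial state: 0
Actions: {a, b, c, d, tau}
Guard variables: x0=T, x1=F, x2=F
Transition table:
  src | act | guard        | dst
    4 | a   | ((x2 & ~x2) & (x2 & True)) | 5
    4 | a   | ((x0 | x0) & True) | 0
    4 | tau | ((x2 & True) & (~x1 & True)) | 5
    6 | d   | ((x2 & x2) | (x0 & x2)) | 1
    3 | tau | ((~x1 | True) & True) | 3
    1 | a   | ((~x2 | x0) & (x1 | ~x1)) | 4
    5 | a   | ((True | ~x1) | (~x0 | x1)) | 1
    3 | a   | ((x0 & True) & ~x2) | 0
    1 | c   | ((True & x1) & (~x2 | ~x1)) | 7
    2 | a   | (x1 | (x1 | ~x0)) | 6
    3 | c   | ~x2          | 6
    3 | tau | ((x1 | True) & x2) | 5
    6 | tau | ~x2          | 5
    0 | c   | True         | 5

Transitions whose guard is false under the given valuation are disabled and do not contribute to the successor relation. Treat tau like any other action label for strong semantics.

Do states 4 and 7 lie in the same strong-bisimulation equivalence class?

Bisimulation quotient by refinement:
  P[0] = {{0,1,2,3,4,5,6,7}}
  P[1] = {{0},{1,4,5},{2,7},{3},{6}}
  P[2] = {{0},{1,5},{2,7},{3},{4},{6}}
  P[3] = {{0},{1},{2,7},{3},{4},{5},{6}}
7 equivalence class(es) (converged in 4)
[4]={4}  [7]={2,7}

Answer: NOT BISIMILAR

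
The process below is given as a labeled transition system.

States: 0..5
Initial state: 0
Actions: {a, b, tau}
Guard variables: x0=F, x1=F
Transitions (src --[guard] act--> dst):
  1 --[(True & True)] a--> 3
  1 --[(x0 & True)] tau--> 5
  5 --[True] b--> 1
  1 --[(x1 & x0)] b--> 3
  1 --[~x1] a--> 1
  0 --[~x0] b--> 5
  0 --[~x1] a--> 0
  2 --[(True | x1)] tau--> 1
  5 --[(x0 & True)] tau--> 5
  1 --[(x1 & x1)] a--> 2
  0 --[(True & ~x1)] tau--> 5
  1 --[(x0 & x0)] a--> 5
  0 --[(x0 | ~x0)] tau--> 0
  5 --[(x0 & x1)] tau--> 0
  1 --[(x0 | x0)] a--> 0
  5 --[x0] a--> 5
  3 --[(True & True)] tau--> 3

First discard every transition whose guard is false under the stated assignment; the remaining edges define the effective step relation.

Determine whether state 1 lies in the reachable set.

Answer: REACHABLE

Analysis:
After dropping false guards: 9 live edges.
L0 = {0}
L1 = {5}  total {0,5}
L2 = {1}  total {0,1,5}
L3 = {3}  total {0,1,3,5}
R = {0,1,3,5}
trace reaching 1: b·b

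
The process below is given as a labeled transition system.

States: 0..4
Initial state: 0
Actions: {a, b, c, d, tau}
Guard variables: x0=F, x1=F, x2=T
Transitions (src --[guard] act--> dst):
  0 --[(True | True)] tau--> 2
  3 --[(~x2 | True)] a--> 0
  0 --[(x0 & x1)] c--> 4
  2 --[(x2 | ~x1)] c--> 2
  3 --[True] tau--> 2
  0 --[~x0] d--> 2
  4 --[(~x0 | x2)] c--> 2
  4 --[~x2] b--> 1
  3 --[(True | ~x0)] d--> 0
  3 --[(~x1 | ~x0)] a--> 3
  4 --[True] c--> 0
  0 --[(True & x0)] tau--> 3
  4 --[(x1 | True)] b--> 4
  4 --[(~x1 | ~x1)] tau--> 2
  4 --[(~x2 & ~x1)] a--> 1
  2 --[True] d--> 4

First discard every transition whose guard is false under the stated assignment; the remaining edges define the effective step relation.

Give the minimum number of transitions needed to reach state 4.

Answer: 2

Working:
BFS to 4:
  Layer 0: {0}
  Layer 1: {2}
  Layer 2: {4}
4 enters at depth 2; path d·d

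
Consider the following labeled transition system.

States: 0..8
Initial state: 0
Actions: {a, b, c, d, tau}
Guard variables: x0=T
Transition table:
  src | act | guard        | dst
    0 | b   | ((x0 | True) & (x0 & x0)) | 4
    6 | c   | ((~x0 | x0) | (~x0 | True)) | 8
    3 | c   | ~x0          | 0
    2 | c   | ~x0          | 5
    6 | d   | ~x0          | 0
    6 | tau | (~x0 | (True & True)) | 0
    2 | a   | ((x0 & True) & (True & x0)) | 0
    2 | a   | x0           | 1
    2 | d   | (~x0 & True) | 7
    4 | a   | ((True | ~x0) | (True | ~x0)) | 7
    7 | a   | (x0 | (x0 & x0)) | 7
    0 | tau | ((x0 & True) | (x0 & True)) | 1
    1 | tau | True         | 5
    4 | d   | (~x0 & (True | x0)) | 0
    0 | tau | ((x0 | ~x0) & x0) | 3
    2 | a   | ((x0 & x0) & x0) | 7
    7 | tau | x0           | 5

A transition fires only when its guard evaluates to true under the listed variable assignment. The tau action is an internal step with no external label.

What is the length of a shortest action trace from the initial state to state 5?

Answer: 2

Trace:
Layered search for 5:
  L0 = {0}
  L1 = {1,3,4}
  L2 = {5,7}
5 enters at depth 2; path tau·tau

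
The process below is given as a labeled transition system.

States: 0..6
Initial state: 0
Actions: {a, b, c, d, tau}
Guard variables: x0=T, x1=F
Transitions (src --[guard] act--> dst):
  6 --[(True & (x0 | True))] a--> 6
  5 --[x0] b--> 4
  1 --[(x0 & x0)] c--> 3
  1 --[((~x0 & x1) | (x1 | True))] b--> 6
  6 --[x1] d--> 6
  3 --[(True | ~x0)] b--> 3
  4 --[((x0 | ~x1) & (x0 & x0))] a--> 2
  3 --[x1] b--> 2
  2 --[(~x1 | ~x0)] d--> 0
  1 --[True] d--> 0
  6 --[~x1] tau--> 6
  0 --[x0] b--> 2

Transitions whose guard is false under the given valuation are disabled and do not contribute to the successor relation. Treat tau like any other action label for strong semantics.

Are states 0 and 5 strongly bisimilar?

Answer: NOT BISIMILAR

Analysis:
Bisimulation quotient by refinement:
  round 0: {{0,1,2,3,4,5,6}}
  round 1: {{0,3,5},{1},{2},{4},{6}}
  round 2: {{0},{1},{2},{3},{4},{5},{6}}
stable after 3 split(s): 7 block(s)
0∈{0}, 5∈{5}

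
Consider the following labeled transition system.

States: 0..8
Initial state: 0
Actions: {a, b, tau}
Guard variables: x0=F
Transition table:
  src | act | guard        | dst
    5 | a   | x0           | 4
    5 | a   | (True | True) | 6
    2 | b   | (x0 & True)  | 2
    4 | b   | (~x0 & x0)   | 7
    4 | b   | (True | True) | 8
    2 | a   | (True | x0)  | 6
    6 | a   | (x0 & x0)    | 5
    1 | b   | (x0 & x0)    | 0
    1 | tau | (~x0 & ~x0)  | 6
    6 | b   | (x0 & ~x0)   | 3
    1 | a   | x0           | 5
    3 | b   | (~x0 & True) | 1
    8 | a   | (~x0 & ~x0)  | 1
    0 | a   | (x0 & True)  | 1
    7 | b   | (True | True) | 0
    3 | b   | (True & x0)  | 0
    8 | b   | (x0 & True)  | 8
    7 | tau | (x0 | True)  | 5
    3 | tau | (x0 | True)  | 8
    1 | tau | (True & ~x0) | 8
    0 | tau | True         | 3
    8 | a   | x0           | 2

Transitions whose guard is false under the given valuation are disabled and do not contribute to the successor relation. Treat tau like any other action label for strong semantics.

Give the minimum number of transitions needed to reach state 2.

Answer: UNREACHABLE

Working:
BFS to 2:
  depth 0: {0}
  depth 1: {3}
  depth 2: {1,8}
  depth 3: {6}
2 never appears.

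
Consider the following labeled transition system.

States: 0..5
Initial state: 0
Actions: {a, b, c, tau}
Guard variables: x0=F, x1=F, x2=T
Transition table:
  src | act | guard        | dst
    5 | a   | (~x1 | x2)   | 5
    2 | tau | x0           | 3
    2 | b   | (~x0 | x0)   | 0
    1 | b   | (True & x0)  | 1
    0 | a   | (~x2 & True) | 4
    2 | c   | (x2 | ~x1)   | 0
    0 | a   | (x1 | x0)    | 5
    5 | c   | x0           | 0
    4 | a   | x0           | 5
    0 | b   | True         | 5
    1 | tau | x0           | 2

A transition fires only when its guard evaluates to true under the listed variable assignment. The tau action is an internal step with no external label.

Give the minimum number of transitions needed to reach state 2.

BFS to 2:
  Layer 0: {0}
  Layer 1: {5}
2 never appears.

Answer: UNREACHABLE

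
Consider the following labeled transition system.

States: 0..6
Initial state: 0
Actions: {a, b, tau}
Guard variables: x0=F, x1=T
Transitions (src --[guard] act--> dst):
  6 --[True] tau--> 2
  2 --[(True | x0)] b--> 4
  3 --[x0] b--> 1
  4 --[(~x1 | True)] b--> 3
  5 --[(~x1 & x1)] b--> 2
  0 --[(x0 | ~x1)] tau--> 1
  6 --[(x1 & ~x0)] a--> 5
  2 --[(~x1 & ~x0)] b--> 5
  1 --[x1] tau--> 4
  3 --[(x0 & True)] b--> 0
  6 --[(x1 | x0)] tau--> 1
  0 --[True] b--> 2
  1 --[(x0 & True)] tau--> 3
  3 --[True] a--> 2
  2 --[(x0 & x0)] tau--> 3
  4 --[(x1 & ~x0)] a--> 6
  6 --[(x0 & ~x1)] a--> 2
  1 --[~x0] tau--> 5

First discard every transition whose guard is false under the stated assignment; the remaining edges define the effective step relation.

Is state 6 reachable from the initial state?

Answer: REACHABLE

Analysis:
Guard filter leaves 10 enabled edge(s).
Layer 0: {0}
Layer 1: {2}  cumulative {0,2}
Layer 2: {4}  cumulative {0,2,4}
Layer 3: {3,6}  cumulative {0,2,3,4,6}
Layer 4: {1,5}  cumulative {0,1,2,3,4,5,6}
Reach set: {0,1,2,3,4,5,6}
witness 6: b·b·a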